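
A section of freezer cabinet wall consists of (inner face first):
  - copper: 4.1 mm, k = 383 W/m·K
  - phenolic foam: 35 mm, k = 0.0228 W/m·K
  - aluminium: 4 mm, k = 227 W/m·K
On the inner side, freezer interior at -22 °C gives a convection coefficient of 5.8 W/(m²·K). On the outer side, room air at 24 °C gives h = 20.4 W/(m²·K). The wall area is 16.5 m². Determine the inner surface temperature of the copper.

T ≈ -17.5 °C

Using the resistance-network approach (series):
R_inner film = 1/(h_i·A) = 1/(5.8×16.5) = 0.01045 K/W
R_copper = L/(kA) = 0.0041/(383×16.5) = 6.488×10^-7 K/W
R_phenolic foam = L/(kA) = 0.035/(0.0228×16.5) = 0.09304 K/W
R_aluminium = L/(kA) = 0.004/(227×16.5) = 1.068×10^-6 K/W
R_outer film = 1/(h_o·A) = 1/(20.4×16.5) = 0.002971 K/W
R_total = 0.1065 K/W;  Q = ΔT/R_total = 46/0.1065 = 432.1 W
T_interface = T_inner + Q·ΣR(inner→interface) = -22 + 432×0.01045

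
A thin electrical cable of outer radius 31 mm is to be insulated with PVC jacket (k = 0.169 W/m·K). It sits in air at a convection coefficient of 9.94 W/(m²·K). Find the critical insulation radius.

r_cr ≈ 17 mm

For a cylinder r_cr = k/h = 0.169/9.94
r_cr = 17 mm; since the bare radius (31 mm) is above r_cr, any added insulation will reduce heat loss.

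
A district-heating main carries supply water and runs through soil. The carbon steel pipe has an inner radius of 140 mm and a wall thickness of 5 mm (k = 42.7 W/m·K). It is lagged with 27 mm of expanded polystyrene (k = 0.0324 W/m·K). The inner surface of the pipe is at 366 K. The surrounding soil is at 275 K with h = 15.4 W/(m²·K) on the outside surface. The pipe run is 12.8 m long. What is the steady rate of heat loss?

Q ≈ 1300 W

Treating each annulus and film as a series resistance:
R_carbon steel pipe wall = ln(145/140)/(2π×42.7×12.8) = 1.022×10^-5 K/W
R_expanded polystyrene = ln(172/145)/(2π×0.0324×12.8) = 0.06553 K/W
R_outer film = 1/(h_o·2πr_oL) = 1/(15.4×2π×0.172×12.8) = 0.004694 K/W
R_total = 0.07024 K/W
Q = ΔT/R_total = 91/0.07024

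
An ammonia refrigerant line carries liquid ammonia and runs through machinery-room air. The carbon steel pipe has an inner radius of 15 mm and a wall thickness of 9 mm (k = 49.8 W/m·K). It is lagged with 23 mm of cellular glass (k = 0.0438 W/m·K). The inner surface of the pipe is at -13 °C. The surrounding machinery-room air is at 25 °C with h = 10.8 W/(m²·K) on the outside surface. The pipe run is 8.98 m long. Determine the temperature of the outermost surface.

Per-layer cylindrical resistances, series-summed:
R_carbon steel pipe wall = ln(24/15)/(2π×49.8×8.98) = 1.673×10^-4 K/W
R_cellular glass = ln(47/24)/(2π×0.0438×8.98) = 0.272 K/W
R_outer film = 1/(h_o·2πr_oL) = 1/(10.8×2π×0.047×8.98) = 0.03492 K/W
R_total = 0.307 K/W
Q = ΔT/R_total = 38/0.307
Q = 124 W
T_interface = T_inner + Q·ΣR(inner→interface) = -13 + 124×0.2721

T ≈ 20.7 °C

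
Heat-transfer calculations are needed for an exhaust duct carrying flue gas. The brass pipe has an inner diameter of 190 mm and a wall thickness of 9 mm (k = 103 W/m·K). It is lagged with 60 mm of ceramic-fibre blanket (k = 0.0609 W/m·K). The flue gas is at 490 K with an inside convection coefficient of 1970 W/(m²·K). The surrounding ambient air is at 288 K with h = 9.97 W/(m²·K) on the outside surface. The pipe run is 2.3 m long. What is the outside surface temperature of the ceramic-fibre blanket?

Per-layer cylindrical resistances, series-summed:
R_inner film = 1/(h_i·2πr₁L) = 1/(1970×2π×0.095×2.3) = 3.697×10^-4 K/W
R_brass pipe wall = ln(104/95)/(2π×103×2.3) = 6.081×10^-5 K/W
R_ceramic-fibre blanket = ln(164/104)/(2π×0.0609×2.3) = 0.5175 K/W
R_outer film = 1/(h_o·2πr_oL) = 1/(9.97×2π×0.164×2.3) = 0.04232 K/W
R_total = 0.5603 K/W
Q = ΔT/R_total = 202/0.5603
Q = 361 W
T_interface = T_inner − Q·ΣR(inner→interface) = 490 − 361×0.518

T ≈ 303 K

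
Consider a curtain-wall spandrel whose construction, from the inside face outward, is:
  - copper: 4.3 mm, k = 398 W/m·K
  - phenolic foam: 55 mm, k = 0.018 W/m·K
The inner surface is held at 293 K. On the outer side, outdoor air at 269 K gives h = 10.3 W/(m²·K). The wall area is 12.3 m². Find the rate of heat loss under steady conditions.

Series thermal resistances:
R_copper = L/(kA) = 0.0043/(398×12.3) = 8.784×10^-7 K/W
R_phenolic foam = L/(kA) = 0.055/(0.018×12.3) = 0.2484 K/W
R_outer film = 1/(h_o·A) = 1/(10.3×12.3) = 0.007893 K/W
R_total = 0.2563 K/W
Q = ΔT / R_total = 24 / 0.2563

Q ≈ 93.6 W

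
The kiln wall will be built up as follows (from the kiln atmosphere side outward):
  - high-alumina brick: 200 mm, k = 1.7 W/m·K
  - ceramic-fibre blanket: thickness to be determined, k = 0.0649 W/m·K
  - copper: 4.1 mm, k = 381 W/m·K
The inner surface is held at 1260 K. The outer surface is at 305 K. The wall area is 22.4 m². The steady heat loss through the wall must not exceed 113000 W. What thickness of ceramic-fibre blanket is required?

L ≈ 4.65 mm

Model the wall as resistances in series:
R_high-alumina brick = L/(kA) = 0.2/(1.7×22.4) = 0.005252 K/W
R_copper = L/(kA) = 0.0041/(381×22.4) = 4.804×10^-7 K/W
Sum of the known resistances R_other = 0.005253 K/W
Required total resistance R_tot = ΔT/Q_allow = 955/113000 = 0.008451 K/W
R_ceramic-fibre blanket = R_tot − R_other = 0.003199 K/W
L = R·k·A = 0.003199×0.0649×22.4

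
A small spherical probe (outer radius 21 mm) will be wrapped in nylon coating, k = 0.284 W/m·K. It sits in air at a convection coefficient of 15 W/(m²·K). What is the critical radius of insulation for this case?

For a sphere r_cr = 2k/h = 2×0.284/15
r_cr = 37.9 mm; since the bare radius (21 mm) is below r_cr, adding a thin layer of insulation will *increase* heat loss.

r_cr ≈ 37.9 mm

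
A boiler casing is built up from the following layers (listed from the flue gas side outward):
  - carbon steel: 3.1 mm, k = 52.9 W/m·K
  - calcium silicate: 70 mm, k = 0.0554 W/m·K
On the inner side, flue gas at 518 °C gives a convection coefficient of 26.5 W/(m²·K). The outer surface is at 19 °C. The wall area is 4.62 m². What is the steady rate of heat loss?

Model the wall as resistances in series:
R_inner film = 1/(h_i·A) = 1/(26.5×4.62) = 0.008168 K/W
R_carbon steel = L/(kA) = 0.0031/(52.9×4.62) = 1.268×10^-5 K/W
R_calcium silicate = L/(kA) = 0.07/(0.0554×4.62) = 0.2735 K/W
R_total = 0.2817 K/W
Q = ΔT / R_total = 499 / 0.2817

Q ≈ 1770 W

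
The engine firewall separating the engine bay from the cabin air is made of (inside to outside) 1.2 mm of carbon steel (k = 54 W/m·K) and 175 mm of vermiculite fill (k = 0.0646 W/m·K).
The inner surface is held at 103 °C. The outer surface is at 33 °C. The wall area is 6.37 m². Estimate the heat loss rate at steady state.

Q ≈ 165 W

Treating each layer as a thermal resistance in series:
R_carbon steel = L/(kA) = 0.0012/(54×6.37) = 3.489×10^-6 K/W
R_vermiculite fill = L/(kA) = 0.175/(0.0646×6.37) = 0.4253 K/W
R_total = 0.4253 K/W
Q = ΔT / R_total = 70 / 0.4253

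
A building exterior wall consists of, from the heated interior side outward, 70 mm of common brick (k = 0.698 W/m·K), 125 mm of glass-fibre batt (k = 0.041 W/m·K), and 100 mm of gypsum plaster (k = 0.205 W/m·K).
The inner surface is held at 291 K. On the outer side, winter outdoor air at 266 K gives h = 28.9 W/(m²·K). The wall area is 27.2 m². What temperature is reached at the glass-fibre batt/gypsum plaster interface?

T ≈ 270 K

Using the resistance-network approach (series):
R_common brick = L/(kA) = 0.07/(0.698×27.2) = 0.003687 K/W
R_glass-fibre batt = L/(kA) = 0.125/(0.041×27.2) = 0.1121 K/W
R_gypsum plaster = L/(kA) = 0.1/(0.205×27.2) = 0.01793 K/W
R_outer film = 1/(h_o·A) = 1/(28.9×27.2) = 0.001272 K/W
R_total = 0.135 K/W;  Q = ΔT/R_total = 25/0.135 = 185.2 W
T_interface = T_inner − Q·ΣR(inner→interface) = 291 − 185×0.1158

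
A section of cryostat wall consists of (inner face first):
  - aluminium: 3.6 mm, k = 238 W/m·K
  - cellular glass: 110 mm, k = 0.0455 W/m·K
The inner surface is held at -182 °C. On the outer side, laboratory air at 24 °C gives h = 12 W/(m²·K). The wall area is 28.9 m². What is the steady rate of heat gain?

Q ≈ 2380 W

Series thermal resistances:
R_aluminium = L/(kA) = 0.0036/(238×28.9) = 5.234×10^-7 K/W
R_cellular glass = L/(kA) = 0.11/(0.0455×28.9) = 0.08365 K/W
R_outer film = 1/(h_o·A) = 1/(12×28.9) = 0.002884 K/W
R_total = 0.08654 K/W
Q = ΔT / R_total = 206 / 0.08654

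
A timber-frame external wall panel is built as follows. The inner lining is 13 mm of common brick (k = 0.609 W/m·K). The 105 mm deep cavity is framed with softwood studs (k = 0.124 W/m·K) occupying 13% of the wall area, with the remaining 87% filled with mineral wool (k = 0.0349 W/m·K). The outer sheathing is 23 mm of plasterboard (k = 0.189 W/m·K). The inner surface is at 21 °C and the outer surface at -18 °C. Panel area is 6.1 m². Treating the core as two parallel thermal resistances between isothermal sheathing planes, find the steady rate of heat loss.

Q ≈ 99 W

Sheathing layers in series; stud and cavity paths in parallel between them.
R_inner = 0.013/(0.609×6.1) = 0.003499 K/W
R_stud  = 0.105/(0.124×0.13×6.1) = 1.068 K/W
R_cav   = 0.105/(0.0349×0.87×6.1) = 0.5669 K/W
1/R_core = 1/R_stud + 1/R_cav → R_core = 0.3703 K/W
R_outer = 0.023/(0.189×6.1) = 0.01995 K/W
R_total = 0.3938 K/W
Q = ΔT/R_total = 39/0.3938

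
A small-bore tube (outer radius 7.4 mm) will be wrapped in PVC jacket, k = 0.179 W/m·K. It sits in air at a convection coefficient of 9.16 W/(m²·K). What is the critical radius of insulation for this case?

r_cr ≈ 19.5 mm

For a cylinder r_cr = k/h = 0.179/9.16
r_cr = 19.5 mm; since the bare radius (7.4 mm) is below r_cr, adding a thin layer of insulation will *increase* heat loss.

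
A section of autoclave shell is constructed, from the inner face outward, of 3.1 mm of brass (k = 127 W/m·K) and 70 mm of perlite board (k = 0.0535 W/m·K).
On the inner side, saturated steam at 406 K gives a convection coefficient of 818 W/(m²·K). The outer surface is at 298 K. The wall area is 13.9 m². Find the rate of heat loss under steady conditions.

Thermal resistances in series:
R_inner film = 1/(h_i·A) = 1/(818×13.9) = 8.795×10^-5 K/W
R_brass = L/(kA) = 0.0031/(127×13.9) = 1.756×10^-6 K/W
R_perlite board = L/(kA) = 0.07/(0.0535×13.9) = 0.09413 K/W
R_total = 0.09422 K/W
Q = ΔT / R_total = 108 / 0.09422

Q ≈ 1150 W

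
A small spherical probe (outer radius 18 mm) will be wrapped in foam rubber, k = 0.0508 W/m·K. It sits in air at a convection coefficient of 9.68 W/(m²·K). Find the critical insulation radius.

For a sphere r_cr = 2k/h = 2×0.0508/9.68
r_cr = 10.5 mm; since the bare radius (18 mm) is above r_cr, any added insulation will reduce heat loss.

r_cr ≈ 10.5 mm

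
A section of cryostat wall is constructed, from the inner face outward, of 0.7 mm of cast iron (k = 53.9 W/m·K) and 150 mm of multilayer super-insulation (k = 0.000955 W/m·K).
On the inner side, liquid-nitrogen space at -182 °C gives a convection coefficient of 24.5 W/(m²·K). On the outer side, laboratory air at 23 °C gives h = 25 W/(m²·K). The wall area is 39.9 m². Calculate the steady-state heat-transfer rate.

Series thermal resistances:
R_inner film = 1/(h_i·A) = 1/(24.5×39.9) = 0.001023 K/W
R_cast iron = L/(kA) = 0.0007/(53.9×39.9) = 3.255×10^-7 K/W
R_multilayer super-insulation = L/(kA) = 0.15/(0.000955×39.9) = 3.937 K/W
R_outer film = 1/(h_o·A) = 1/(25×39.9) = 0.001003 K/W
R_total = 3.939 K/W
Q = ΔT / R_total = 205 / 3.939

Q ≈ 52 W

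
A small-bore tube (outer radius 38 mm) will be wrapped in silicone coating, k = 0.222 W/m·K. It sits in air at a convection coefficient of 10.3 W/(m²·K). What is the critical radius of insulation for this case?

r_cr ≈ 21.6 mm

For a cylinder r_cr = k/h = 0.222/10.3
r_cr = 21.6 mm; since the bare radius (38 mm) is above r_cr, any added insulation will reduce heat loss.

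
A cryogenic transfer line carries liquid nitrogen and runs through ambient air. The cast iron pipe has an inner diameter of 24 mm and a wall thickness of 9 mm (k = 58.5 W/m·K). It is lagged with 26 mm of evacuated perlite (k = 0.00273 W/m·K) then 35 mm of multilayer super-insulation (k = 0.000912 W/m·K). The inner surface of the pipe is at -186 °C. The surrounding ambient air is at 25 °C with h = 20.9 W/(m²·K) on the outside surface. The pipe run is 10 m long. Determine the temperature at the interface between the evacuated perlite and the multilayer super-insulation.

T ≈ -117 °C

Per-layer cylindrical resistances, series-summed:
R_cast iron pipe wall = ln(21/12)/(2π×58.5×10) = 1.522×10^-4 K/W
R_evacuated perlite = ln(47/21)/(2π×0.00273×10) = 4.697 K/W
R_multilayer super-insulation = ln(82/47)/(2π×0.000912×10) = 9.713 K/W
R_outer film = 1/(h_o·2πr_oL) = 1/(20.9×2π×0.082×10) = 0.009287 K/W
R_total = 14.42 K/W
Q = ΔT/R_total = 211/14.42
Q = 14.6 W
T_interface = T_inner + Q·ΣR(inner→interface) = -186 + 14.6×4.697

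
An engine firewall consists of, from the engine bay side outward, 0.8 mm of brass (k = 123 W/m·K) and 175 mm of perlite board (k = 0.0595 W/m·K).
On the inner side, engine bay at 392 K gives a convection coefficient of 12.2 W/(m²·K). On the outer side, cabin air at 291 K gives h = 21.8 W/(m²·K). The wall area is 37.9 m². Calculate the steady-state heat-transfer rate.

Q ≈ 1250 W

Using the resistance-network approach (series):
R_inner film = 1/(h_i·A) = 1/(12.2×37.9) = 0.002163 K/W
R_brass = L/(kA) = 0.0008/(123×37.9) = 1.716×10^-7 K/W
R_perlite board = L/(kA) = 0.175/(0.0595×37.9) = 0.0776 K/W
R_outer film = 1/(h_o·A) = 1/(21.8×37.9) = 0.00121 K/W
R_total = 0.08098 K/W
Q = ΔT / R_total = 101 / 0.08098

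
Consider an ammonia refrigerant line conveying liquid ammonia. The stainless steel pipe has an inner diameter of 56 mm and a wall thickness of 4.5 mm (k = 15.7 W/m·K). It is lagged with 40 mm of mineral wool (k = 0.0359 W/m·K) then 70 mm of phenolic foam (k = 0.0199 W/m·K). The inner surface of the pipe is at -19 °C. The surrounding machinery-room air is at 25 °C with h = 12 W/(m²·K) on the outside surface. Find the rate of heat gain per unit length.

q′ ≈ 4.86 W/m

Treating each annulus and film as a series resistance:
R_stainless steel pipe wall = ln(32.5/28)/(2π×15.7×1) = 0.001511 K/W
R_mineral wool = ln(72.5/32.5)/(2π×0.0359×1) = 3.557 K/W
R_phenolic foam = ln(142.5/72.5)/(2π×0.0199×1) = 5.405 K/W
R_outer film = 1/(h_o·2πr_oL) = 1/(12×2π×0.1425×1) = 0.09307 K/W
R_total = 9.056 K/W
Q = ΔT/R_total = 44/9.056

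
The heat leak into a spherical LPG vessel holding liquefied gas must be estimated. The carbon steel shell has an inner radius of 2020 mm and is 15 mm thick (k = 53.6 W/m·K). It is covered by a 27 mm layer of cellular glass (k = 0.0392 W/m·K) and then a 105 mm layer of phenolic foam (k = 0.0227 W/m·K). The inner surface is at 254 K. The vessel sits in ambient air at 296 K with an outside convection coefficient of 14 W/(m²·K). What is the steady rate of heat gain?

Radial (spherical) resistances in series:
R_carbon steel shell = (1/2.02 − 1/2.035)/(4π×53.6) = 5.418×10^-6 K/W
R_cellular glass = (1/2.035 − 1/2.062)/(4π×0.0392) = 0.01306 K/W
R_phenolic foam = (1/2.062 − 1/2.167)/(4π×0.0227) = 0.08238 K/W
R_outer film = 1/(h·4πr_o²) = 1/(14×4π×2.167²) = 0.00121 K/W
R_total = 0.09666 K/W
Q = ΔT/R_total = 42/0.09666

Q ≈ 435 W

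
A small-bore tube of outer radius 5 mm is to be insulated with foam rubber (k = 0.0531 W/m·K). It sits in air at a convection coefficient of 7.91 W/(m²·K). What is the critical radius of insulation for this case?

r_cr ≈ 6.71 mm

For a cylinder r_cr = k/h = 0.0531/7.91
r_cr = 6.71 mm; since the bare radius (5 mm) is below r_cr, adding a thin layer of insulation will *increase* heat loss.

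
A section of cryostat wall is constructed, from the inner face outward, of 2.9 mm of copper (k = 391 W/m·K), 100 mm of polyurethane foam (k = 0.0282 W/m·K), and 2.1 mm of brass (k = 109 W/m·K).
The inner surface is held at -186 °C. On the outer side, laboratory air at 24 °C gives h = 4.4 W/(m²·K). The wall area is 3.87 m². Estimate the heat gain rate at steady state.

Model the wall as resistances in series:
R_copper = L/(kA) = 0.0029/(391×3.87) = 1.917×10^-6 K/W
R_polyurethane foam = L/(kA) = 0.1/(0.0282×3.87) = 0.9163 K/W
R_brass = L/(kA) = 0.0021/(109×3.87) = 4.978×10^-6 K/W
R_outer film = 1/(h_o·A) = 1/(4.4×3.87) = 0.05873 K/W
R_total = 0.975 K/W
Q = ΔT / R_total = 210 / 0.975

Q ≈ 215 W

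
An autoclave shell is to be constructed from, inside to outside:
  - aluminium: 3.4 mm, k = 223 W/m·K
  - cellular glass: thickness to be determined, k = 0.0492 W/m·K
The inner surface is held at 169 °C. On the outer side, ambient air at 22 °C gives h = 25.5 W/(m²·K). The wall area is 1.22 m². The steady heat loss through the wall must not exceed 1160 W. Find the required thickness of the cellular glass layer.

Thermal resistances in series:
R_aluminium = L/(kA) = 0.0034/(223×1.22) = 1.25×10^-5 K/W
R_outer film = 1/(h_o·A) = 1/(25.5×1.22) = 0.03214 K/W
Sum of the known resistances R_other = 0.03216 K/W
Required total resistance R_tot = ΔT/Q_allow = 147/1160 = 0.1267 K/W
R_cellular glass = R_tot − R_other = 0.09457 K/W
L = R·k·A = 0.09457×0.0492×1.22

L ≈ 5.68 mm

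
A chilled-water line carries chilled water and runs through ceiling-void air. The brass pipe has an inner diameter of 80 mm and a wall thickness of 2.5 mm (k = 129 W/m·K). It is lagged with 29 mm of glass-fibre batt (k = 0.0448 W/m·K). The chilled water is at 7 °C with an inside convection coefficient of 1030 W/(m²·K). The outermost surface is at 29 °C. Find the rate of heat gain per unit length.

q′ ≈ 11.9 W/m

Radial resistances (cylindrical: R_cond = ln(r_o/r_i)/(2πkL), R_conv = 1/(h·2πrL)):
R_inner film = 1/(h_i·2πr₁L) = 1/(1030×2π×0.04×1) = 0.003863 K/W
R_brass pipe wall = ln(42.5/40)/(2π×129×1) = 7.48×10^-5 K/W
R_glass-fibre batt = ln(71.5/42.5)/(2π×0.0448×1) = 1.848 K/W
R_total = 1.852 K/W
Q = ΔT/R_total = 22/1.852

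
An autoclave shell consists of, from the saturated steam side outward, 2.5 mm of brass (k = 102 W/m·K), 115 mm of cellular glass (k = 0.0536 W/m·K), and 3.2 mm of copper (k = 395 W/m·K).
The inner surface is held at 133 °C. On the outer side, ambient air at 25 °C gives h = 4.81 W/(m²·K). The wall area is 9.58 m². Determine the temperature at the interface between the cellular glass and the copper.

Model the wall as resistances in series:
R_brass = L/(kA) = 0.0025/(102×9.58) = 2.558×10^-6 K/W
R_cellular glass = L/(kA) = 0.115/(0.0536×9.58) = 0.224 K/W
R_copper = L/(kA) = 0.0032/(395×9.58) = 8.456×10^-7 K/W
R_outer film = 1/(h_o·A) = 1/(4.81×9.58) = 0.0217 K/W
R_total = 0.2457 K/W;  Q = ΔT/R_total = 108/0.2457 = 439.6 W
T_interface = T_inner − Q·ΣR(inner→interface) = 133 − 440×0.224

T ≈ 34.5 °C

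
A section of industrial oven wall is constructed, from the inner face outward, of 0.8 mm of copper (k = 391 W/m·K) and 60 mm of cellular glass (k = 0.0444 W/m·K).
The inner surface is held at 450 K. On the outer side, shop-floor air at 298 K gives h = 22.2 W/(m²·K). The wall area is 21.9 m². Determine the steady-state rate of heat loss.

Model the wall as resistances in series:
R_copper = L/(kA) = 0.0008/(391×21.9) = 9.343×10^-8 K/W
R_cellular glass = L/(kA) = 0.06/(0.0444×21.9) = 0.06171 K/W
R_outer film = 1/(h_o·A) = 1/(22.2×21.9) = 0.002057 K/W
R_total = 0.06376 K/W
Q = ΔT / R_total = 152 / 0.06376

Q ≈ 2380 W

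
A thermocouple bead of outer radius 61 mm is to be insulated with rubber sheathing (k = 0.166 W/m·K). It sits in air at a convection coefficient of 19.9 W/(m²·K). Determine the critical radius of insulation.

r_cr ≈ 16.7 mm

For a sphere r_cr = 2k/h = 2×0.166/19.9
r_cr = 16.7 mm; since the bare radius (61 mm) is above r_cr, any added insulation will reduce heat loss.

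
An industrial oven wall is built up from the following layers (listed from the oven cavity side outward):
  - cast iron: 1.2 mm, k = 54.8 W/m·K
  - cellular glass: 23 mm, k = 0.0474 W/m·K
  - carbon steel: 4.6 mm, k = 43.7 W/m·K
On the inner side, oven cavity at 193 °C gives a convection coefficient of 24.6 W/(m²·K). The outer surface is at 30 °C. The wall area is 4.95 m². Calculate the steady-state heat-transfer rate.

Thermal resistances in series:
R_inner film = 1/(h_i·A) = 1/(24.6×4.95) = 0.008212 K/W
R_cast iron = L/(kA) = 0.0012/(54.8×4.95) = 4.424×10^-6 K/W
R_cellular glass = L/(kA) = 0.023/(0.0474×4.95) = 0.09803 K/W
R_carbon steel = L/(kA) = 0.0046/(43.7×4.95) = 2.127×10^-5 K/W
R_total = 0.1063 K/W
Q = ΔT / R_total = 163 / 0.1063

Q ≈ 1530 W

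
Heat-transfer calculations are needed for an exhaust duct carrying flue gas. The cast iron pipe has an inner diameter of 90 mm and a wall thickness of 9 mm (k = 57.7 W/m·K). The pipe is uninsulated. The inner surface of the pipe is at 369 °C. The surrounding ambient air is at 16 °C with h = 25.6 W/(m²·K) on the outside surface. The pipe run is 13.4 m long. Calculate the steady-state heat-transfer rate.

Q ≈ 40900 W

Per-layer cylindrical resistances, series-summed:
R_cast iron pipe wall = ln(54/45)/(2π×57.7×13.4) = 3.753×10^-5 K/W
R_outer film = 1/(h_o·2πr_oL) = 1/(25.6×2π×0.054×13.4) = 0.008592 K/W
R_total = 0.008629 K/W
Q = ΔT/R_total = 353/0.008629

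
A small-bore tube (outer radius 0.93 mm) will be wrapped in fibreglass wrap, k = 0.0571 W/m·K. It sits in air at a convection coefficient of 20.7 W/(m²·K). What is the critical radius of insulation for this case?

r_cr ≈ 2.76 mm

For a cylinder r_cr = k/h = 0.0571/20.7
r_cr = 2.76 mm; since the bare radius (0.93 mm) is below r_cr, adding a thin layer of insulation will *increase* heat loss.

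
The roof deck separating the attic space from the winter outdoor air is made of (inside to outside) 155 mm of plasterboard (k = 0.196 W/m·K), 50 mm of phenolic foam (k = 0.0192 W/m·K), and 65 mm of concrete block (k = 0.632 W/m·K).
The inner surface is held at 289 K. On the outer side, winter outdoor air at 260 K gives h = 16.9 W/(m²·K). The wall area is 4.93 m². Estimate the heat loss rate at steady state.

Treating each layer as a thermal resistance in series:
R_plasterboard = L/(kA) = 0.155/(0.196×4.93) = 0.1604 K/W
R_phenolic foam = L/(kA) = 0.05/(0.0192×4.93) = 0.5282 K/W
R_concrete block = L/(kA) = 0.065/(0.632×4.93) = 0.02086 K/W
R_outer film = 1/(h_o·A) = 1/(16.9×4.93) = 0.012 K/W
R_total = 0.7215 K/W
Q = ΔT / R_total = 29 / 0.7215

Q ≈ 40.2 W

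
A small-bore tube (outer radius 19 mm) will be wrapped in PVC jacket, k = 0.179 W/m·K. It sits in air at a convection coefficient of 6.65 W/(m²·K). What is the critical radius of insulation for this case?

For a cylinder r_cr = k/h = 0.179/6.65
r_cr = 26.9 mm; since the bare radius (19 mm) is below r_cr, adding a thin layer of insulation will *increase* heat loss.

r_cr ≈ 26.9 mm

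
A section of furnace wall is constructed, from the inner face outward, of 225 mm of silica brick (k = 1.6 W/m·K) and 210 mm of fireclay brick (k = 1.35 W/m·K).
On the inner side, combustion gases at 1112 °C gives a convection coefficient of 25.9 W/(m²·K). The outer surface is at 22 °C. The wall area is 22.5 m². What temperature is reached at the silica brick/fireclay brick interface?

T ≈ 528 °C

Thermal resistances in series:
R_inner film = 1/(h_i·A) = 1/(25.9×22.5) = 0.001716 K/W
R_silica brick = L/(kA) = 0.225/(1.6×22.5) = 0.00625 K/W
R_fireclay brick = L/(kA) = 0.21/(1.35×22.5) = 0.006914 K/W
R_total = 0.01488 K/W;  Q = ΔT/R_total = 1090/0.01488 = 73250 W
T_interface = T_inner − Q·ΣR(inner→interface) = 1112 − 73300×0.007966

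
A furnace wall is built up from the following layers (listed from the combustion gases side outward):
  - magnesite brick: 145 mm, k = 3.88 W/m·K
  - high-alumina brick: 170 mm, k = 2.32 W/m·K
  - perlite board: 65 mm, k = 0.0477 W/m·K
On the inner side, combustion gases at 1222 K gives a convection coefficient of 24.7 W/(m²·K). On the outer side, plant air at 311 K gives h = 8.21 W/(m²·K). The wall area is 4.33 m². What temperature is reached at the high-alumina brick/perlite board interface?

T ≈ 1140 K

Using the resistance-network approach (series):
R_inner film = 1/(h_i·A) = 1/(24.7×4.33) = 0.00935 K/W
R_magnesite brick = L/(kA) = 0.145/(3.88×4.33) = 0.008631 K/W
R_high-alumina brick = L/(kA) = 0.17/(2.32×4.33) = 0.01692 K/W
R_perlite board = L/(kA) = 0.065/(0.0477×4.33) = 0.3147 K/W
R_outer film = 1/(h_o·A) = 1/(8.21×4.33) = 0.02813 K/W
R_total = 0.3777 K/W;  Q = ΔT/R_total = 911/0.3777 = 2412 W
T_interface = T_inner − Q·ΣR(inner→interface) = 1222 − 2410×0.0349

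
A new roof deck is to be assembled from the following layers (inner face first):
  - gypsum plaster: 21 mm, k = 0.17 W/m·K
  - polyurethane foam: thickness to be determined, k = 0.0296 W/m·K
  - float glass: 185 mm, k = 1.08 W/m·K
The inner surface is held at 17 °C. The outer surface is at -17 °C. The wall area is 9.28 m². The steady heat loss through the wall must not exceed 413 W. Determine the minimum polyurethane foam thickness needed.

L ≈ 13.9 mm

Using the resistance-network approach (series):
R_gypsum plaster = L/(kA) = 0.021/(0.17×9.28) = 0.01331 K/W
R_float glass = L/(kA) = 0.185/(1.08×9.28) = 0.01846 K/W
Sum of the known resistances R_other = 0.03177 K/W
Required total resistance R_tot = ΔT/Q_allow = 34/413 = 0.08232 K/W
R_polyurethane foam = R_tot − R_other = 0.05055 K/W
L = R·k·A = 0.05055×0.0296×9.28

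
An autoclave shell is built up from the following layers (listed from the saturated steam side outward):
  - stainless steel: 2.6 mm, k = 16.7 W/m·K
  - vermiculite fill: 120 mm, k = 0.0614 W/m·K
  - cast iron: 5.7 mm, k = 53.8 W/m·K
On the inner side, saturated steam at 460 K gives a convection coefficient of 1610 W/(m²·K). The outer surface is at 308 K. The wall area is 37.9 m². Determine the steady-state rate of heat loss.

Q ≈ 2950 W

Treating each layer as a thermal resistance in series:
R_inner film = 1/(h_i·A) = 1/(1610×37.9) = 1.639×10^-5 K/W
R_stainless steel = L/(kA) = 0.0026/(16.7×37.9) = 4.108×10^-6 K/W
R_vermiculite fill = L/(kA) = 0.12/(0.0614×37.9) = 0.05157 K/W
R_cast iron = L/(kA) = 0.0057/(53.8×37.9) = 2.795×10^-6 K/W
R_total = 0.05159 K/W
Q = ΔT / R_total = 152 / 0.05159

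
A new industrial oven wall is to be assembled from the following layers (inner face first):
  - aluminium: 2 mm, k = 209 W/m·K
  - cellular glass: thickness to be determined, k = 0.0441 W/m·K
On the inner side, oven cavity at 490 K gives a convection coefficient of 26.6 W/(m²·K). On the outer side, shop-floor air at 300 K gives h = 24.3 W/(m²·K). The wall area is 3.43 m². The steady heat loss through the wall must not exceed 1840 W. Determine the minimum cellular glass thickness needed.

Series thermal resistances:
R_inner film = 1/(h_i·A) = 1/(26.6×3.43) = 0.01096 K/W
R_aluminium = L/(kA) = 0.002/(209×3.43) = 2.79×10^-6 K/W
R_outer film = 1/(h_o·A) = 1/(24.3×3.43) = 0.012 K/W
Sum of the known resistances R_other = 0.02296 K/W
Required total resistance R_tot = ΔT/Q_allow = 190/1840 = 0.1033 K/W
R_cellular glass = R_tot − R_other = 0.0803 K/W
L = R·k·A = 0.0803×0.0441×3.43

L ≈ 12.1 mm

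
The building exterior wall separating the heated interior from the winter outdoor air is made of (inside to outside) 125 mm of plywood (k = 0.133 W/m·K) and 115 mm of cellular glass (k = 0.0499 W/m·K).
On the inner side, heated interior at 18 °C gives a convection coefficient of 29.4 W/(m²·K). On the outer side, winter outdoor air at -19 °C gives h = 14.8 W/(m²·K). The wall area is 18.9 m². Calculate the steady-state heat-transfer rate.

Treating each layer as a thermal resistance in series:
R_inner film = 1/(h_i·A) = 1/(29.4×18.9) = 0.0018 K/W
R_plywood = L/(kA) = 0.125/(0.133×18.9) = 0.04973 K/W
R_cellular glass = L/(kA) = 0.115/(0.0499×18.9) = 0.1219 K/W
R_outer film = 1/(h_o·A) = 1/(14.8×18.9) = 0.003575 K/W
R_total = 0.177 K/W
Q = ΔT / R_total = 37 / 0.177

Q ≈ 209 W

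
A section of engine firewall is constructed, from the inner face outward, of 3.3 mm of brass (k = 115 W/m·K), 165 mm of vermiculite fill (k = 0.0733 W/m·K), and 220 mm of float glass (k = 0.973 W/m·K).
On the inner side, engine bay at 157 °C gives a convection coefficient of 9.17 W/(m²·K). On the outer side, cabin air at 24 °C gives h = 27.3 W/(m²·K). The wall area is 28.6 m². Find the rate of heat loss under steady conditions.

Treating each layer as a thermal resistance in series:
R_inner film = 1/(h_i·A) = 1/(9.17×28.6) = 0.003813 K/W
R_brass = L/(kA) = 0.0033/(115×28.6) = 1.003×10^-6 K/W
R_vermiculite fill = L/(kA) = 0.165/(0.0733×28.6) = 0.07871 K/W
R_float glass = L/(kA) = 0.22/(0.973×28.6) = 0.007906 K/W
R_outer film = 1/(h_o·A) = 1/(27.3×28.6) = 0.001281 K/W
R_total = 0.09171 K/W
Q = ΔT / R_total = 133 / 0.09171

Q ≈ 1450 W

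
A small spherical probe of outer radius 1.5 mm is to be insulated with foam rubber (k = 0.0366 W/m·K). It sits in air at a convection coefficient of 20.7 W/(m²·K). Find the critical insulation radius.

For a sphere r_cr = 2k/h = 2×0.0366/20.7
r_cr = 3.54 mm; since the bare radius (1.5 mm) is below r_cr, adding a thin layer of insulation will *increase* heat loss.

r_cr ≈ 3.54 mm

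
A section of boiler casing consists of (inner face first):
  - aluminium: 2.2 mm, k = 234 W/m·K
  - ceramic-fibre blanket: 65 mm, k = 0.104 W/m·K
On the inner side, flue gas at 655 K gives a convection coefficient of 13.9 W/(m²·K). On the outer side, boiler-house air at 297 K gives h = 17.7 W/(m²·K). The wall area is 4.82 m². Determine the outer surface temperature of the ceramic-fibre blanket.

Treating each layer as a thermal resistance in series:
R_inner film = 1/(h_i·A) = 1/(13.9×4.82) = 0.01493 K/W
R_aluminium = L/(kA) = 0.0022/(234×4.82) = 1.951×10^-6 K/W
R_ceramic-fibre blanket = L/(kA) = 0.065/(0.104×4.82) = 0.1297 K/W
R_outer film = 1/(h_o·A) = 1/(17.7×4.82) = 0.01172 K/W
R_total = 0.1563 K/W;  Q = ΔT/R_total = 358/0.1563 = 2290 W
T_interface = T_inner − Q·ΣR(inner→interface) = 655 − 2290×0.1446

T ≈ 324 K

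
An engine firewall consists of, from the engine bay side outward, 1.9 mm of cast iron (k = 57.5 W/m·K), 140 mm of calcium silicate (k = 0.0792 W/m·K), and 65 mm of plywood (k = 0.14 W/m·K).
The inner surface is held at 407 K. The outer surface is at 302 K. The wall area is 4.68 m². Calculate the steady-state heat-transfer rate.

Q ≈ 220 W

Model the wall as resistances in series:
R_cast iron = L/(kA) = 0.0019/(57.5×4.68) = 7.061×10^-6 K/W
R_calcium silicate = L/(kA) = 0.14/(0.0792×4.68) = 0.3777 K/W
R_plywood = L/(kA) = 0.065/(0.14×4.68) = 0.09921 K/W
R_total = 0.4769 K/W
Q = ΔT / R_total = 105 / 0.4769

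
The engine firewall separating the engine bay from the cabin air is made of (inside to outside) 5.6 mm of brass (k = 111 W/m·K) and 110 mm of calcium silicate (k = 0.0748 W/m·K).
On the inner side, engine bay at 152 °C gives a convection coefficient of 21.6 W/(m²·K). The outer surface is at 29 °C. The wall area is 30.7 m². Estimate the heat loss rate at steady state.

Q ≈ 2490 W

Treating each layer as a thermal resistance in series:
R_inner film = 1/(h_i·A) = 1/(21.6×30.7) = 0.001508 K/W
R_brass = L/(kA) = 0.0056/(111×30.7) = 1.643×10^-6 K/W
R_calcium silicate = L/(kA) = 0.11/(0.0748×30.7) = 0.0479 K/W
R_total = 0.04941 K/W
Q = ΔT / R_total = 123 / 0.04941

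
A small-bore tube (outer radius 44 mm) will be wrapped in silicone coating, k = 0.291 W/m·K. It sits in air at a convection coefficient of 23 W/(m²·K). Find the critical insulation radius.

r_cr ≈ 12.7 mm

For a cylinder r_cr = k/h = 0.291/23
r_cr = 12.7 mm; since the bare radius (44 mm) is above r_cr, any added insulation will reduce heat loss.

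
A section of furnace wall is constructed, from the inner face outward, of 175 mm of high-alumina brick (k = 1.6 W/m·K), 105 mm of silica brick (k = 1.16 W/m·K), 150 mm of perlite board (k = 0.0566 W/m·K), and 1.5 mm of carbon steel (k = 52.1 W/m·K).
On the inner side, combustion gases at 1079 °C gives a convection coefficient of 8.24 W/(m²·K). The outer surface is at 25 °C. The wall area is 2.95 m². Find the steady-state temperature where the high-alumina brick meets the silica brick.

Series thermal resistances:
R_inner film = 1/(h_i·A) = 1/(8.24×2.95) = 0.04114 K/W
R_high-alumina brick = L/(kA) = 0.175/(1.6×2.95) = 0.03708 K/W
R_silica brick = L/(kA) = 0.105/(1.16×2.95) = 0.03068 K/W
R_perlite board = L/(kA) = 0.15/(0.0566×2.95) = 0.8984 K/W
R_carbon steel = L/(kA) = 0.0015/(52.1×2.95) = 9.76×10^-6 K/W
R_total = 1.007 K/W;  Q = ΔT/R_total = 1054/1.007 = 1046 W
T_interface = T_inner − Q·ΣR(inner→interface) = 1079 − 1050×0.07821

T ≈ 997 °C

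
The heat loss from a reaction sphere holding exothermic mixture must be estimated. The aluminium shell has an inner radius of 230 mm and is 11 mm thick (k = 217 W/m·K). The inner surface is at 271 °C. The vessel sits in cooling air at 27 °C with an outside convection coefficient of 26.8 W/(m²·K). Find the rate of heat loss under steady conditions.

Q ≈ 4770 W

Each spherical layer contributes R = (1/r_i − 1/r_o)/(4πk):
R_aluminium shell = (1/0.23 − 1/0.241)/(4π×217) = 7.277×10^-5 K/W
R_outer film = 1/(h·4πr_o²) = 1/(26.8×4π×0.241²) = 0.05112 K/W
R_total = 0.0512 K/W
Q = ΔT/R_total = 244/0.0512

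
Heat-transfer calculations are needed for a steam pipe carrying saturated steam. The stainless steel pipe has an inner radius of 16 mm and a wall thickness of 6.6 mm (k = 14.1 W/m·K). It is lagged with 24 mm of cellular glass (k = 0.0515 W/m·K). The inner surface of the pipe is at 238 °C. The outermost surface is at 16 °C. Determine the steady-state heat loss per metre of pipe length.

Radial resistances (cylindrical: R_cond = ln(r_o/r_i)/(2πkL), R_conv = 1/(h·2πrL)):
R_stainless steel pipe wall = ln(22.6/16)/(2π×14.1×1) = 0.003898 K/W
R_cellular glass = ln(46.6/22.6)/(2π×0.0515×1) = 2.236 K/W
R_total = 2.24 K/W
Q = ΔT/R_total = 222/2.24

q′ ≈ 99.1 W/m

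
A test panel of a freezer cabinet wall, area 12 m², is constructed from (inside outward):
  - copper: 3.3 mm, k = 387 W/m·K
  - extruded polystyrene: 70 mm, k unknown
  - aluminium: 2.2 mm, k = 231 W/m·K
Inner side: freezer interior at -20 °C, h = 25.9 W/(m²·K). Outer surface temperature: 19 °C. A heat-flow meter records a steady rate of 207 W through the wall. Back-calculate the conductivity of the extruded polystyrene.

Using the resistance-network approach (series):
R_inner film = 1/(h_i·A) = 1/(25.9×12) = 0.003218 K/W
R_copper = L/(kA) = 0.0033/(387×12) = 7.106×10^-7 K/W
R_aluminium = L/(kA) = 0.0022/(231×12) = 7.937×10^-7 K/W
Sum of known resistances R_other = 0.003219 K/W
Total R = ΔT/Q = 39/207 = 0.1884 K/W
R_extruded polystyrene = R_total − R_other = 0.1852 K/W
k = L/(R·A) = 0.07/(0.1852×12)

k ≈ 0.0315 W/(m·K)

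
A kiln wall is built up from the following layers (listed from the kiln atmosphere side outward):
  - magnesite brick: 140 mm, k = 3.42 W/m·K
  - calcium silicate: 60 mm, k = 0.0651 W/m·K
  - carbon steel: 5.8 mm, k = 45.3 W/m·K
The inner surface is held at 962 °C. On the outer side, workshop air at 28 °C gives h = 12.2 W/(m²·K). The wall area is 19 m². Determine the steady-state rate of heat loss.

Using the resistance-network approach (series):
R_magnesite brick = L/(kA) = 0.14/(3.42×19) = 0.002155 K/W
R_calcium silicate = L/(kA) = 0.06/(0.0651×19) = 0.04851 K/W
R_carbon steel = L/(kA) = 0.0058/(45.3×19) = 6.739×10^-6 K/W
R_outer film = 1/(h_o·A) = 1/(12.2×19) = 0.004314 K/W
R_total = 0.05498 K/W
Q = ΔT / R_total = 934 / 0.05498

Q ≈ 17000 W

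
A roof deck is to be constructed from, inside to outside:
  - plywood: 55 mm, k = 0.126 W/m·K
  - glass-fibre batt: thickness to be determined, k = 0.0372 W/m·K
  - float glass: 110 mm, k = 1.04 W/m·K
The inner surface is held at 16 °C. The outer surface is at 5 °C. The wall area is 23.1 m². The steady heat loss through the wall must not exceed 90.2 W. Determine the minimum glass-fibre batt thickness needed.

Model the wall as resistances in series:
R_plywood = L/(kA) = 0.055/(0.126×23.1) = 0.0189 K/W
R_float glass = L/(kA) = 0.11/(1.04×23.1) = 0.004579 K/W
Sum of the known resistances R_other = 0.02348 K/W
Required total resistance R_tot = ΔT/Q_allow = 11/90.2 = 0.122 K/W
R_glass-fibre batt = R_tot − R_other = 0.09848 K/W
L = R·k·A = 0.09848×0.0372×23.1

L ≈ 84.6 mm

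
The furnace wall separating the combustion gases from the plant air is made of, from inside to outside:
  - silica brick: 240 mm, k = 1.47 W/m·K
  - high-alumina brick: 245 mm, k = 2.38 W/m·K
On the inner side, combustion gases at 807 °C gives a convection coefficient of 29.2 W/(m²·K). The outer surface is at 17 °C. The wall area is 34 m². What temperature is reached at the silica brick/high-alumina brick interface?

T ≈ 288 °C

Series thermal resistances:
R_inner film = 1/(h_i·A) = 1/(29.2×34) = 0.001007 K/W
R_silica brick = L/(kA) = 0.24/(1.47×34) = 0.004802 K/W
R_high-alumina brick = L/(kA) = 0.245/(2.38×34) = 0.003028 K/W
R_total = 0.008837 K/W;  Q = ΔT/R_total = 790/0.008837 = 89400 W
T_interface = T_inner − Q·ΣR(inner→interface) = 807 − 89400×0.005809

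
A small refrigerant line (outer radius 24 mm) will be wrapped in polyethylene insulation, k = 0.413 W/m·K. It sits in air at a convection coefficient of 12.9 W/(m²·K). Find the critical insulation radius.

r_cr ≈ 32 mm

For a cylinder r_cr = k/h = 0.413/12.9
r_cr = 32 mm; since the bare radius (24 mm) is below r_cr, adding a thin layer of insulation will *increase* heat loss.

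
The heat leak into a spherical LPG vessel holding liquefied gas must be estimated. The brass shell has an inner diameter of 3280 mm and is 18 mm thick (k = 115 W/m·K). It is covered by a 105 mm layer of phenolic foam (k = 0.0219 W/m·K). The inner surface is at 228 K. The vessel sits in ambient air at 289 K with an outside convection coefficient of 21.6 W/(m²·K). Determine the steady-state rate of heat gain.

Q ≈ 463 W

Radial (spherical) resistances in series:
R_brass shell = (1/1.64 − 1/1.658)/(4π×115) = 4.581×10^-6 K/W
R_phenolic foam = (1/1.658 − 1/1.763)/(4π×0.0219) = 0.1305 K/W
R_outer film = 1/(h·4πr_o²) = 1/(21.6×4π×1.763²) = 0.001185 K/W
R_total = 0.1317 K/W
Q = ΔT/R_total = 61/0.1317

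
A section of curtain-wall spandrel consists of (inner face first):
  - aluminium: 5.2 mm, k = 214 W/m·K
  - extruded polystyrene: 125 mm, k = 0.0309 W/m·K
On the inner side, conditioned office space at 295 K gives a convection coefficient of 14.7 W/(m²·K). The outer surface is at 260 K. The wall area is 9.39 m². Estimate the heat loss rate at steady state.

Q ≈ 79.9 W

Series thermal resistances:
R_inner film = 1/(h_i·A) = 1/(14.7×9.39) = 0.007245 K/W
R_aluminium = L/(kA) = 0.0052/(214×9.39) = 2.588×10^-6 K/W
R_extruded polystyrene = L/(kA) = 0.125/(0.0309×9.39) = 0.4308 K/W
R_total = 0.4381 K/W
Q = ΔT / R_total = 35 / 0.4381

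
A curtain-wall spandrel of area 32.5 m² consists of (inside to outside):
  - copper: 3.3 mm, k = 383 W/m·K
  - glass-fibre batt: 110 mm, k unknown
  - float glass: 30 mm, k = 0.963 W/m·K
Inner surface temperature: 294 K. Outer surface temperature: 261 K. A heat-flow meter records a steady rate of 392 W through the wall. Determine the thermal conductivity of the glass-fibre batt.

Treating each layer as a thermal resistance in series:
R_copper = L/(kA) = 0.0033/(383×32.5) = 2.651×10^-7 K/W
R_float glass = L/(kA) = 0.03/(0.963×32.5) = 9.585×10^-4 K/W
Sum of known resistances R_other = 9.588×10^-4 K/W
Total R = ΔT/Q = 33/392 = 0.08418 K/W
R_glass-fibre batt = R_total − R_other = 0.08322 K/W
k = L/(R·A) = 0.11/(0.08322×32.5)

k ≈ 0.0407 W/(m·K)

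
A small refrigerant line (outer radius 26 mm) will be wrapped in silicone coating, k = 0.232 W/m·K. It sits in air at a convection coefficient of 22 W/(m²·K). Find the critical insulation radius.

r_cr ≈ 10.5 mm

For a cylinder r_cr = k/h = 0.232/22
r_cr = 10.5 mm; since the bare radius (26 mm) is above r_cr, any added insulation will reduce heat loss.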